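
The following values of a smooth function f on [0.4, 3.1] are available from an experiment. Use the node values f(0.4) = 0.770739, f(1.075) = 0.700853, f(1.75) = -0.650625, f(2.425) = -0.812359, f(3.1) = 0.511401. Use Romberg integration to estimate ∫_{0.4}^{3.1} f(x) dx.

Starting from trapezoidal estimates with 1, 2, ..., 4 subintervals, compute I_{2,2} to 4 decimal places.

I_{0,0} (trapezoid, 1 panel, h=2.7000): 1.730889
I_{1,0} (trapezoid, 2 panels, h=1.3500): -0.012899
I_{2,0} (trapezoid, 4 panels, h=0.6750): -0.081716
I_{1,1} = -0.012899 + (-0.012899 − 1.730889)/3 = -0.594162
I_{2,1} = -0.081716 + (-0.081716 − (-0.012899))/3 = -0.104655
I_{2,2} = -0.104655 + (-0.104655 − (-0.594162))/15 = -0.072021

-0.0720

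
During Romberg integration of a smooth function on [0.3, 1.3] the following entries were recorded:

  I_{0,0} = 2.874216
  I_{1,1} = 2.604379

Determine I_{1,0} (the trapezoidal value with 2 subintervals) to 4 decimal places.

From I_{1,1} = (4·I_{1,0} − I_{0,0})/3, solve for I_{1,0}:
4·I_{1,0} = 3·2.604379 + 2.874216 = 10.687353
I_{1,0} = 2.671838

2.6718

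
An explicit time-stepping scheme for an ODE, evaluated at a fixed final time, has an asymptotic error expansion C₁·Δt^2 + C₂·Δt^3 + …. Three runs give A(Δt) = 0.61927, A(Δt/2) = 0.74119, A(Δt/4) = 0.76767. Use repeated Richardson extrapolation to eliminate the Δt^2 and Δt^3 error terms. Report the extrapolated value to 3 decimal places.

0.776

First eliminate the Δt^2 term (factor 2^2 = 4):
  B₁ = (4·0.74119 − 0.61927)/3 = 0.78183
  B₂ = (4·0.76767 − 0.74119)/3 = 0.77650
Then eliminate the Δt^3 term (factor 2^3 = 8):
  (8·0.77650 − 0.78183)/7 = 0.77574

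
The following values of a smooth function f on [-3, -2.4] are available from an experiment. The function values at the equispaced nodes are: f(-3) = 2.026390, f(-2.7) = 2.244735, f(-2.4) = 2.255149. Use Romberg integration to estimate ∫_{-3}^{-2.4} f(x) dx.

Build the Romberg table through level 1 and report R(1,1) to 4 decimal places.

1.3260

R(0,0) (trapezoid, 1 panel, h=0.6000): 1.284462
R(1,0) (trapezoid, 2 panels, h=0.3000): 1.315651
R(1,1) = 1.315651 + (1.315651 − 1.284462)/3 = 1.326047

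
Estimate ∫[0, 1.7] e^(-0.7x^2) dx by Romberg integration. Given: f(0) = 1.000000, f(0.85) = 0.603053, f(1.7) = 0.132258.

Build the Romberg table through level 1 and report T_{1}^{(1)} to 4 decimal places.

T_{0}^{(0)} (trapezoid, 1 panel, h=1.7000): 0.962419
T_{1}^{(0)} (trapezoid, 2 panels, h=0.8500): 0.993805
T_{1}^{(1)} = 0.993805 + (0.993805 − 0.962419)/3 = 1.004267

1.0043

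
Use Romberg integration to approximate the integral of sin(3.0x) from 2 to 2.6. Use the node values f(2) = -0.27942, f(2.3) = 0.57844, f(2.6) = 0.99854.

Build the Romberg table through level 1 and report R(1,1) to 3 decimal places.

R(0,0) (trapezoid, 1 panel, h=0.6000): 0.21574
R(1,0) (trapezoid, 2 panels, h=0.3000): 0.28140
R(1,1) = 0.28140 + (0.28140 − 0.21574)/3 = 0.30329

0.303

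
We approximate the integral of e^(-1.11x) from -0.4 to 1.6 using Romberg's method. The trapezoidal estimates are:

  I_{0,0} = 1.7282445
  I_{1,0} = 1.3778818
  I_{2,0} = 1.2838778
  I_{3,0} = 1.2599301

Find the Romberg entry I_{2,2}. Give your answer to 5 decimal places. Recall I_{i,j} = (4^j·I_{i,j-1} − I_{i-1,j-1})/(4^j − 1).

Richardson extrapolation on the trapezoidal column (denominator 4−1=3):
I_{1,1} = (4·1.3778818 − 1.7282445) / 3 = 1.2610942
I_{2,1} = 1.2838778 + (1.2838778 − 1.3778818)/3 = 1.2525431
I_{2,2} = 1.2525431 + (1.2525431 − 1.2610942)/15 = 1.2519730

1.25197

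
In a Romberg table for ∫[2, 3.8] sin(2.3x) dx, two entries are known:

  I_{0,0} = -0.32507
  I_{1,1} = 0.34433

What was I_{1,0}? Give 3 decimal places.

0.177

From I_{1,1} = (4·I_{1,0} − I_{0,0})/3, solve for I_{1,0}:
4·I_{1,0} = 3·0.34433 + (-0.32507) = 0.70792
I_{1,0} = 0.17698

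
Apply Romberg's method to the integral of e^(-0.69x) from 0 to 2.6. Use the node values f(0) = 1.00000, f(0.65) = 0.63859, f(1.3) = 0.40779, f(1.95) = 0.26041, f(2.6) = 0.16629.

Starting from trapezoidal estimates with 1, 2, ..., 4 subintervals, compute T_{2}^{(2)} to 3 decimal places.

1.208

T_{0}^{(0)} (trapezoid, 1 panel, h=2.6000): 1.51618
T_{1}^{(0)} (trapezoid, 2 panels, h=1.3000): 1.28822
T_{2}^{(0)} (trapezoid, 4 panels, h=0.6500): 1.22846
T_{1}^{(1)} = 1.28822 + (1.28822 − 1.51618)/3 = 1.21223
T_{2}^{(1)} = 1.22846 + (1.22846 − 1.28822)/3 = 1.20854
T_{2}^{(2)} = 1.20854 + (1.20854 − 1.21223)/15 = 1.20829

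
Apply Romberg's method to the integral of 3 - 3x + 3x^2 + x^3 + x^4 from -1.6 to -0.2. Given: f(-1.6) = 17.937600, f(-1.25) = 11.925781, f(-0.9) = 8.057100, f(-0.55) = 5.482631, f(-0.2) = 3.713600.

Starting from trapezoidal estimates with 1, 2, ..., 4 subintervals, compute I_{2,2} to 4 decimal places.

12.5271

I_{0,0} (trapezoid, 1 panel, h=1.4000): 15.155840
I_{1,0} (trapezoid, 2 panels, h=0.7000): 13.217890
I_{2,0} (trapezoid, 4 panels, h=0.3500): 12.701889
I_{1,1} = 13.217890 + (13.217890 − 15.155840)/3 = 12.571907
I_{2,1} = 12.701889 + (12.701889 − 13.217890)/3 = 12.529889
I_{2,2} = 12.529889 + (12.529889 − 12.571907)/15 = 12.527088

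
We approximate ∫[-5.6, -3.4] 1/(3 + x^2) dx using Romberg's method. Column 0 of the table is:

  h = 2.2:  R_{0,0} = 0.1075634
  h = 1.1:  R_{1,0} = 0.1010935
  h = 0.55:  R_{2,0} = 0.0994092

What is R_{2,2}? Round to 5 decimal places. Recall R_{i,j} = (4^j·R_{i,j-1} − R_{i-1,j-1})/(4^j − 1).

0.09884

R_{1,1} = (4·0.1010935 − 0.1075634) / 3 = 0.0989369
R_{2,1} = (4·0.0994092 − 0.1010935) / 3 = 0.0988478
R_{2,2} = (16·0.0988478 − 0.0989369) / 15 = 0.0988419
(Column j=1 coincides with Simpson's rule on the same nodes.)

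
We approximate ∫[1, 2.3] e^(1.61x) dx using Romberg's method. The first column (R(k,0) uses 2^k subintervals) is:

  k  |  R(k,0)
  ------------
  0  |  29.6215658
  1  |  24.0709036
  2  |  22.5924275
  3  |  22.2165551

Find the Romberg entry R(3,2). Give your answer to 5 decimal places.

R(2,1) = (4·22.5924275 − 24.0709036) / 3 = 22.0996021
R(3,1) = 22.2165551 + (22.2165551 − 22.5924275)/3 = 22.0912643
R(3,2) = (16·22.0912643 − 22.0996021) / 15 = 22.0907084
(Column j=1 coincides with Simpson's rule on the same nodes.)

22.09071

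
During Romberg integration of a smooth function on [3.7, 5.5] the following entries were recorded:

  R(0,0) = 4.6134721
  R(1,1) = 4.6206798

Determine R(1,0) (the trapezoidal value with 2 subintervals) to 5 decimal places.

From R(1,1) = (4·R(1,0) − R(0,0))/3, solve for R(1,0):
4·R(1,0) = 3·4.6206798 + 4.6134721 = 18.4755115
R(1,0) = 4.6188779

4.61888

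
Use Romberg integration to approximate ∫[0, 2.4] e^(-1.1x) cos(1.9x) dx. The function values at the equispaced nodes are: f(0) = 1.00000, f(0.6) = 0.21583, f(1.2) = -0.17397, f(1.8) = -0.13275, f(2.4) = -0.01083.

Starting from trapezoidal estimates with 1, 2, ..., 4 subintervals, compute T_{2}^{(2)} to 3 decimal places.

0.200

T_{0}^{(0)} (trapezoid, 1 panel, h=2.4000): 1.18700
T_{1}^{(0)} (trapezoid, 2 panels, h=1.2000): 0.38474
T_{2}^{(0)} (trapezoid, 4 panels, h=0.6000): 0.24222
T_{1}^{(1)} = 0.38474 + (0.38474 − 1.18700)/3 = 0.11732
T_{2}^{(1)} = 0.24222 + (0.24222 − 0.38474)/3 = 0.19471
T_{2}^{(2)} = 0.19471 + (0.19471 − 0.11732)/15 = 0.19987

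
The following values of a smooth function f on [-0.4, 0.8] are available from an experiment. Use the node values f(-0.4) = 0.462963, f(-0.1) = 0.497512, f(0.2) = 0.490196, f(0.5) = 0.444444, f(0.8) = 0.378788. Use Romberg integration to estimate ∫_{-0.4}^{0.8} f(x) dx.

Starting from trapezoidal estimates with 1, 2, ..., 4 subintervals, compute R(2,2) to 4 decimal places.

R(0,0) (trapezoid, 1 panel, h=1.2000): 0.505051
R(1,0) (trapezoid, 2 panels, h=0.6000): 0.546643
R(2,0) (trapezoid, 4 panels, h=0.3000): 0.555908
R(1,1) = 0.546643 + (0.546643 − 0.505051)/3 = 0.560507
R(2,1) = 0.555908 + (0.555908 − 0.546643)/3 = 0.558996
R(2,2) = 0.558996 + (0.558996 − 0.560507)/15 = 0.558895

0.5589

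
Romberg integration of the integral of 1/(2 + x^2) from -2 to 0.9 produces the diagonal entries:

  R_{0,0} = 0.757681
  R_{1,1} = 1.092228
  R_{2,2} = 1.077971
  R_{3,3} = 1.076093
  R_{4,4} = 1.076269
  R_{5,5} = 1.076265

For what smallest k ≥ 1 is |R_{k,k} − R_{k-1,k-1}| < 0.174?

k = 2

|R_{1,1} − R_{0,0}| = 0.334547 ≥ 0.174
|R_{2,2} − R_{1,1}| = 0.014257 < 0.174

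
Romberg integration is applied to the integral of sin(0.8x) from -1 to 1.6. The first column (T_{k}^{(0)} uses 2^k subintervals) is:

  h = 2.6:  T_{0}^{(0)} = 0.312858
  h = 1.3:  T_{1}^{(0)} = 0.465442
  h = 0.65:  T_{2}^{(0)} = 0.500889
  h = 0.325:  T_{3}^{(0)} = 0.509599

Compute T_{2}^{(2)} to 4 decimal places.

0.5125

Richardson extrapolation on the trapezoidal column (denominator 4−1=3):
T_{1}^{(1)} = (4·0.465442 − 0.312858) / 3 = 0.516303
T_{2}^{(1)} = 0.500889 + (0.500889 − 0.465442)/3 = 0.512705
T_{2}^{(2)} = 0.512705 + (0.512705 − 0.516303)/15 = 0.512465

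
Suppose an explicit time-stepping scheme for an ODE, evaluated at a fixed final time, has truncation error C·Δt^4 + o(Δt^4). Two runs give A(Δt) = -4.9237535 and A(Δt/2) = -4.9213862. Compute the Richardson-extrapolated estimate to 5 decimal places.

Extrapolated value = (16·A(Δt/2) − A(Δt)) / (16 − 1)
= (16·(-4.9213862) − (-4.9237535)) / 15
= -73.8184257 / 15 = -4.9212284

-4.92123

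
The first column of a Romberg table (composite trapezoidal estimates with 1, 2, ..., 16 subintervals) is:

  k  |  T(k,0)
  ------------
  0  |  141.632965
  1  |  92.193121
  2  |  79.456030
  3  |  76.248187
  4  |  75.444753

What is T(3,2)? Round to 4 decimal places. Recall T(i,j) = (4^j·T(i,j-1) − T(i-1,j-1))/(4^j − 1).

Richardson extrapolation on the trapezoidal column (denominator 4−1=3):
T(2,1) = (4·79.456030 − 92.193121) / 3 = 75.210333
T(3,1) = (4·76.248187 − 79.456030) / 3 = 75.178906
T(3,2) = 75.178906 + (75.178906 − 75.210333)/15 = 75.176811

75.1768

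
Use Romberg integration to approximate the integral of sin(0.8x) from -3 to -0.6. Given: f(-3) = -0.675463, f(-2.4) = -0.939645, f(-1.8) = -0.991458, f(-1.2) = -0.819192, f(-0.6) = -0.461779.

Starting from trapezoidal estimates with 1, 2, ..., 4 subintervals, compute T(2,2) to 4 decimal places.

-2.0304

T(0,0) (trapezoid, 1 panel, h=2.4000): -1.364690
T(1,0) (trapezoid, 2 panels, h=1.2000): -1.872095
T(2,0) (trapezoid, 4 panels, h=0.6000): -1.991350
T(1,1) = -1.872095 + (-1.872095 − (-1.364690))/3 = -2.041230
T(2,1) = -1.991350 + (-1.991350 − (-1.872095))/3 = -2.031102
T(2,2) = -2.031102 + (-2.031102 − (-2.041230))/15 = -2.030427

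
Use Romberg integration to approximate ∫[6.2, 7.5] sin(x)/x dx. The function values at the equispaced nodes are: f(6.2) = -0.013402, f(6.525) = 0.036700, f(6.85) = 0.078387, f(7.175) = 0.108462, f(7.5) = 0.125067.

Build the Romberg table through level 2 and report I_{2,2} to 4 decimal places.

0.0920

I_{0,0} (trapezoid, 1 panel, h=1.3000): 0.072582
I_{1,0} (trapezoid, 2 panels, h=0.6500): 0.087243
I_{2,0} (trapezoid, 4 panels, h=0.3250): 0.090799
I_{1,1} = 0.087243 + (0.087243 − 0.072582)/3 = 0.092130
I_{2,1} = 0.090799 + (0.090799 − 0.087243)/3 = 0.091984
I_{2,2} = 0.091984 + (0.091984 − 0.092130)/15 = 0.091974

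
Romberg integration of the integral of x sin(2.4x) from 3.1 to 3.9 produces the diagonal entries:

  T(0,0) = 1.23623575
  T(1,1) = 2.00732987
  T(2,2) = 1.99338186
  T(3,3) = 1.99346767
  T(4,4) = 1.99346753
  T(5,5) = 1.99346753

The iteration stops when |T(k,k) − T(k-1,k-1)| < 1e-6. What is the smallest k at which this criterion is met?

|T(1,1) − T(0,0)| = 0.77109412 ≥ 1e-6
|T(2,2) − T(1,1)| = 0.01394801 ≥ 1e-6
|T(3,3) − T(2,2)| = 0.00008581 ≥ 1e-6
|T(4,4) − T(3,3)| = 0.00000014 < 1e-6

k = 4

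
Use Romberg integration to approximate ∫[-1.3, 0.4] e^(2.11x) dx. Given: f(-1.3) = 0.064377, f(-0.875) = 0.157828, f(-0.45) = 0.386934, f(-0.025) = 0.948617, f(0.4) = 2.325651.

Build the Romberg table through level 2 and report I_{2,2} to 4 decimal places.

I_{0,0} (trapezoid, 1 panel, h=1.7000): 2.031524
I_{1,0} (trapezoid, 2 panels, h=0.8500): 1.344656
I_{2,0} (trapezoid, 4 panels, h=0.4250): 1.142567
I_{1,1} = 1.344656 + (1.344656 − 2.031524)/3 = 1.115700
I_{2,1} = 1.142567 + (1.142567 − 1.344656)/3 = 1.075204
I_{2,2} = 1.075204 + (1.075204 − 1.115700)/15 = 1.072504

1.0725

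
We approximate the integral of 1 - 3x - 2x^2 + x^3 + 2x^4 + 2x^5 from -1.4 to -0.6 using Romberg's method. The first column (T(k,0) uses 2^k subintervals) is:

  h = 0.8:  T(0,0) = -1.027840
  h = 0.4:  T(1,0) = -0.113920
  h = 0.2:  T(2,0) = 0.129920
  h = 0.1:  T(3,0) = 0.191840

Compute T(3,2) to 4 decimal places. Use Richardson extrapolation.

Richardson extrapolation on the trapezoidal column (denominator 4−1=3):
T(2,1) = 0.129920 + (0.129920 − (-0.113920))/3 = 0.211200
T(3,1) = 0.191840 + (0.191840 − 0.129920)/3 = 0.212480
T(3,2) = (16·0.212480 − 0.211200) / 15 = 0.212565
(Column j=1 coincides with Simpson's rule on the same nodes.)

0.2126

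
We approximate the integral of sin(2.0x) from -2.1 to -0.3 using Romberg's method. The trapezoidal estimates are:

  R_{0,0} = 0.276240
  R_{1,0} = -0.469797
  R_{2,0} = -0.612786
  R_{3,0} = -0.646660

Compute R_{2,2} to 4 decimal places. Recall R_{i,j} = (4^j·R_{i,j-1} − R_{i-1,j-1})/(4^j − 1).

Richardson extrapolation on the trapezoidal column (denominator 4−1=3):
R_{1,1} = (4·(-0.469797) − 0.276240) / 3 = -0.718476
R_{2,1} = (4·(-0.612786) − (-0.469797)) / 3 = -0.660449
R_{2,2} = (16·(-0.660449) − (-0.718476)) / 15 = -0.656581

-0.6566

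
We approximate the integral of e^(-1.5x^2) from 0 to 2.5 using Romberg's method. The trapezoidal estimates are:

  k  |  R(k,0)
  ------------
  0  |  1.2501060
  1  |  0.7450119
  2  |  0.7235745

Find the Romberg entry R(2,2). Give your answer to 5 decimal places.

0.72575

Richardson extrapolation on the trapezoidal column (denominator 4−1=3):
R(1,1) = (4·0.7450119 − 1.2501060) / 3 = 0.5766472
R(2,1) = 0.7235745 + (0.7235745 − 0.7450119)/3 = 0.7164287
R(2,2) = (16·0.7164287 − 0.5766472) / 15 = 0.7257475
(Column j=1 coincides with Simpson's rule on the same nodes.)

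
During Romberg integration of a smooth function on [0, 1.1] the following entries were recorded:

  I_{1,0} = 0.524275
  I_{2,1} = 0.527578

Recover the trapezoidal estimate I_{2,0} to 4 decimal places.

0.5268

From I_{2,1} = (4·I_{2,0} − I_{1,0})/3, solve for I_{2,0}:
4·I_{2,0} = 3·0.527578 + 0.524275 = 2.107009
I_{2,0} = 0.526752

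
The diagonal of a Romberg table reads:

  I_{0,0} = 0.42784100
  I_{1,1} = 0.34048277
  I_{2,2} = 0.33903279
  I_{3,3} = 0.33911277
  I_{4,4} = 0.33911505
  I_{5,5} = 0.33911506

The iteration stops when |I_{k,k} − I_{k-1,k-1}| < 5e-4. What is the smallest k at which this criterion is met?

|I_{1,1} − I_{0,0}| = 0.08735823 ≥ 5e-4
|I_{2,2} − I_{1,1}| = 0.00144998 ≥ 5e-4
|I_{3,3} − I_{2,2}| = 0.00007998 < 5e-4

k = 3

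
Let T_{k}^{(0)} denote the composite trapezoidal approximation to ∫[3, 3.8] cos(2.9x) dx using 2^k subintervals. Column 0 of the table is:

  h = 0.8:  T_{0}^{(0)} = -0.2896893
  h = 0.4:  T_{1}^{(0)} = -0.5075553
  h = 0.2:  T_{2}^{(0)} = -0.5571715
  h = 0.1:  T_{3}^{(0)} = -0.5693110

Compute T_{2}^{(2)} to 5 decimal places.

-0.57328

Richardson extrapolation on the trapezoidal column (denominator 4−1=3):
T_{1}^{(1)} = (4·(-0.5075553) − (-0.2896893)) / 3 = -0.5801773
T_{2}^{(1)} = -0.5571715 + (-0.5571715 − (-0.5075553))/3 = -0.5737102
T_{2}^{(2)} = (16·(-0.5737102) − (-0.5801773)) / 15 = -0.5732791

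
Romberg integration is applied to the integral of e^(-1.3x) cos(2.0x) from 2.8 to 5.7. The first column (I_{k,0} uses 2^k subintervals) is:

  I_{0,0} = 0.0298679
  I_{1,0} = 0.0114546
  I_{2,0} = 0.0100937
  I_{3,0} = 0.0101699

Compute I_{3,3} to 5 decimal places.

Richardson extrapolation on the trapezoidal column (denominator 4−1=3):
I_{1,1} = (4·0.0114546 − 0.0298679) / 3 = 0.0053168
I_{2,1} = (4·0.0100937 − 0.0114546) / 3 = 0.0096401
I_{3,1} = (4·0.0101699 − 0.0100937) / 3 = 0.0101953
I_{2,2} = (16·0.0096401 − 0.0053168) / 15 = 0.0099283
I_{3,2} = (16·0.0101953 − 0.0096401) / 15 = 0.0102323
I_{3,3} = (64·0.0102323 − 0.0099283) / 63 = 0.0102371

0.01024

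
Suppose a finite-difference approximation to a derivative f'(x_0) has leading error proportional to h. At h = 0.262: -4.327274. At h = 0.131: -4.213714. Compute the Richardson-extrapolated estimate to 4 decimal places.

Extrapolated value = (2·A(h/2) − A(h)) / (2 − 1)
= (2·(-4.213714) − (-4.327274)) / 1
= -4.100154 / 1 = -4.100154

-4.1002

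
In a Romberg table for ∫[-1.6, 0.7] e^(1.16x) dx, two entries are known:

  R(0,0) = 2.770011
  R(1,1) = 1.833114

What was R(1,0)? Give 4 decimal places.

2.0673

From R(1,1) = (4·R(1,0) − R(0,0))/3, solve for R(1,0):
4·R(1,0) = 3·1.833114 + 2.770011 = 8.269353
R(1,0) = 2.067338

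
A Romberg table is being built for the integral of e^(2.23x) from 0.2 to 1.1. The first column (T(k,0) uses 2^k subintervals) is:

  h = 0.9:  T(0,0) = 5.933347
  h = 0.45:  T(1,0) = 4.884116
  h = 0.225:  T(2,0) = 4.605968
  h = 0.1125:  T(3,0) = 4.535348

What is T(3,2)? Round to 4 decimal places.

4.5117

T(2,1) = 4.605968 + (4.605968 − 4.884116)/3 = 4.513252
T(3,1) = 4.535348 + (4.535348 − 4.605968)/3 = 4.511808
T(3,2) = (16·4.511808 − 4.513252) / 15 = 4.511712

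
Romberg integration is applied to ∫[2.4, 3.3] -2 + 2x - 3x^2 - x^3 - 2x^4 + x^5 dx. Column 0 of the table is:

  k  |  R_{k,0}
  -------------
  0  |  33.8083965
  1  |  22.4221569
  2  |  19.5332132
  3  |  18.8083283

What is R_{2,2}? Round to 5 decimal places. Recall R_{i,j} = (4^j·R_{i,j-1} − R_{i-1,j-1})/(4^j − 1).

Richardson extrapolation on the trapezoidal column (denominator 4−1=3):
R_{1,1} = (4·22.4221569 − 33.8083965) / 3 = 18.6267437
R_{2,1} = 19.5332132 + (19.5332132 − 22.4221569)/3 = 18.5702320
R_{2,2} = 18.5702320 + (18.5702320 − 18.6267437)/15 = 18.5664646

18.56646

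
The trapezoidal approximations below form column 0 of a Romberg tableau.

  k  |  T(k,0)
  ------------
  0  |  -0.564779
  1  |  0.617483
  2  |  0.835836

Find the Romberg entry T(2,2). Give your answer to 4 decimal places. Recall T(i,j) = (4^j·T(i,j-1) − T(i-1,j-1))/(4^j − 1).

0.9018

Richardson extrapolation on the trapezoidal column (denominator 4−1=3):
T(1,1) = 0.617483 + (0.617483 − (-0.564779))/3 = 1.011570
T(2,1) = (4·0.835836 − 0.617483) / 3 = 0.908620
T(2,2) = 0.908620 + (0.908620 − 1.011570)/15 = 0.901757
(Column j=1 coincides with Simpson's rule on the same nodes.)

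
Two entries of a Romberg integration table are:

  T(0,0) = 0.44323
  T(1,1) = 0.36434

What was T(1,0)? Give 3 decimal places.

From T(1,1) = (4·T(1,0) − T(0,0))/3, solve for T(1,0):
4·T(1,0) = 3·0.36434 + 0.44323 = 1.53625
T(1,0) = 0.38406

0.384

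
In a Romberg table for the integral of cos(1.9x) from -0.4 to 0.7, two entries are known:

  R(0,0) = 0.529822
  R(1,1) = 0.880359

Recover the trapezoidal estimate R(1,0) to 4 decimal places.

From R(1,1) = (4·R(1,0) − R(0,0))/3, solve for R(1,0):
4·R(1,0) = 3·0.880359 + 0.529822 = 3.170899
R(1,0) = 0.792725

0.7927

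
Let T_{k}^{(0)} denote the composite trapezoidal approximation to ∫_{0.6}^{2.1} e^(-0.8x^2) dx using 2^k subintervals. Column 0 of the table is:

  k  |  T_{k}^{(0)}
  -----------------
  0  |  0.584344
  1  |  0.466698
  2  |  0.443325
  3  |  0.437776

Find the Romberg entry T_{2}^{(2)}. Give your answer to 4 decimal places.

0.4361

Richardson extrapolation on the trapezoidal column (denominator 4−1=3):
T_{1}^{(1)} = (4·0.466698 − 0.584344) / 3 = 0.427483
T_{2}^{(1)} = 0.443325 + (0.443325 − 0.466698)/3 = 0.435534
T_{2}^{(2)} = (16·0.435534 − 0.427483) / 15 = 0.436071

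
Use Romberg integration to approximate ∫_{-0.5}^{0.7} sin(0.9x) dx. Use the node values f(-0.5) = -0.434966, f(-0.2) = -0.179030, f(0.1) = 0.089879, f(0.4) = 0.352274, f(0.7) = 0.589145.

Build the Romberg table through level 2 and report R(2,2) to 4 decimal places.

0.1027

R(0,0) (trapezoid, 1 panel, h=1.2000): 0.092507
R(1,0) (trapezoid, 2 panels, h=0.6000): 0.100181
R(2,0) (trapezoid, 4 panels, h=0.3000): 0.102064
R(1,1) = 0.100181 + (0.100181 − 0.092507)/3 = 0.102739
R(2,1) = 0.102064 + (0.102064 − 0.100181)/3 = 0.102692
R(2,2) = 0.102692 + (0.102692 − 0.102739)/15 = 0.102689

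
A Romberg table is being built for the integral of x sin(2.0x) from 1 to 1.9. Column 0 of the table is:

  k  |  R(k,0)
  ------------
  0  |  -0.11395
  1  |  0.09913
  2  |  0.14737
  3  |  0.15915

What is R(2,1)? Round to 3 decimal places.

0.163

Richardson extrapolation on the trapezoidal column (denominator 4−1=3):
R(2,1) = (4·0.14737 − 0.09913) / 3 = 0.16345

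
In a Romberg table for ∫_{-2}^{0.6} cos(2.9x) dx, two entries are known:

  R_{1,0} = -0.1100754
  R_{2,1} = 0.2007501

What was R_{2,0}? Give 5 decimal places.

0.12304

From R_{2,1} = (4·R_{2,0} − R_{1,0})/3, solve for R_{2,0}:
4·R_{2,0} = 3·0.2007501 + (-0.1100754) = 0.4921749
R_{2,0} = 0.1230437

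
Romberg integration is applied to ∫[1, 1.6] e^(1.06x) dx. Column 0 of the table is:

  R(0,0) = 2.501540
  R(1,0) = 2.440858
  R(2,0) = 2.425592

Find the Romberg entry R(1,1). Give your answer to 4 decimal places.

R(1,1) = (4·2.440858 − 2.501540) / 3 = 2.420631
(Column j=1 coincides with Simpson's rule on the same nodes.)

2.4206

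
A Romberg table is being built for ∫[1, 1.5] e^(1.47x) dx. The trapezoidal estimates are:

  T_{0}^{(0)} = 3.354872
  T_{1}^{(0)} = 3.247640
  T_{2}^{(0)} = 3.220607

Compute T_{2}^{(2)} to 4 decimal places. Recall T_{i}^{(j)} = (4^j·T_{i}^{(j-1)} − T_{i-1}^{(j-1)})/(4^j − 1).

3.2116

Richardson extrapolation on the trapezoidal column (denominator 4−1=3):
T_{1}^{(1)} = (4·3.247640 − 3.354872) / 3 = 3.211896
T_{2}^{(1)} = 3.220607 + (3.220607 − 3.247640)/3 = 3.211596
T_{2}^{(2)} = 3.211596 + (3.211596 − 3.211896)/15 = 3.211576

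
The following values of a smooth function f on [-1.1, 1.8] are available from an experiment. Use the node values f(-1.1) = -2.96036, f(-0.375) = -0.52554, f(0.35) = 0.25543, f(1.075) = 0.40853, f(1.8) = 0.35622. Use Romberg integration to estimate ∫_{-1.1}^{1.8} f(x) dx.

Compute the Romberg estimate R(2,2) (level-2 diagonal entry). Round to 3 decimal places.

R(0,0) (trapezoid, 1 panel, h=2.9000): -3.77600
R(1,0) (trapezoid, 2 panels, h=1.4500): -1.51763
R(2,0) (trapezoid, 4 panels, h=0.7250): -0.84365
R(1,1) = -1.51763 + (-1.51763 − (-3.77600))/3 = -0.76484
R(2,1) = -0.84365 + (-0.84365 − (-1.51763))/3 = -0.61899
R(2,2) = -0.61899 + (-0.61899 − (-0.76484))/15 = -0.60927

-0.609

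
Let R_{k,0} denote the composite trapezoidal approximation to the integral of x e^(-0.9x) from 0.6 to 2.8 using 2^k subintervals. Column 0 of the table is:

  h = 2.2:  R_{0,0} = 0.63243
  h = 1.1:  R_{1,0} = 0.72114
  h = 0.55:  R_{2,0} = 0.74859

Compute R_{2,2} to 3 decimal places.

Richardson extrapolation on the trapezoidal column (denominator 4−1=3):
R_{1,1} = 0.72114 + (0.72114 − 0.63243)/3 = 0.75071
R_{2,1} = 0.74859 + (0.74859 − 0.72114)/3 = 0.75774
R_{2,2} = (16·0.75774 − 0.75071) / 15 = 0.75821

0.758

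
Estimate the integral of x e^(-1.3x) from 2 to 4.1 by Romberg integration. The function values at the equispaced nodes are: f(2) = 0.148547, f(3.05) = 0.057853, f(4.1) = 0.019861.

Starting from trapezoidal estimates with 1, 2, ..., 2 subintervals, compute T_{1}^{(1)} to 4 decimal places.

T_{0}^{(0)} (trapezoid, 1 panel, h=2.1000): 0.176828
T_{1}^{(0)} (trapezoid, 2 panels, h=1.0500): 0.149160
T_{1}^{(1)} = 0.149160 + (0.149160 − 0.176828)/3 = 0.139937

0.1399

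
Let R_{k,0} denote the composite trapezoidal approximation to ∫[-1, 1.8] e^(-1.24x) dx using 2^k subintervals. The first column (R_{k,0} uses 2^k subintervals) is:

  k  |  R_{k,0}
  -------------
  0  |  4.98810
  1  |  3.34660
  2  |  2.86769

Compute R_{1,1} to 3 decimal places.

2.799

R_{1,1} = 3.34660 + (3.34660 − 4.98810)/3 = 2.79943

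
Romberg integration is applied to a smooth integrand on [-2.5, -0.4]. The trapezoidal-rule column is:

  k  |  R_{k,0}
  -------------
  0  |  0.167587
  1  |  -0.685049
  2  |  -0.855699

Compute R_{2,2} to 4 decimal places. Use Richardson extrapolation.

Richardson extrapolation on the trapezoidal column (denominator 4−1=3):
R_{1,1} = (4·(-0.685049) − 0.167587) / 3 = -0.969261
R_{2,1} = (4·(-0.855699) − (-0.685049)) / 3 = -0.912582
R_{2,2} = -0.912582 + (-0.912582 − (-0.969261))/15 = -0.908803

-0.9088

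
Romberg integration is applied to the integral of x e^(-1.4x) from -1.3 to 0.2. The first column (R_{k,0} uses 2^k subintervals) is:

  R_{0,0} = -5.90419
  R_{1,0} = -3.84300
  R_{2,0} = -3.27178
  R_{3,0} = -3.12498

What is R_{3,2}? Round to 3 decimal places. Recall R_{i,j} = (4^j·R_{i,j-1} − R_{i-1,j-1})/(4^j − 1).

Richardson extrapolation on the trapezoidal column (denominator 4−1=3):
R_{2,1} = -3.27178 + (-3.27178 − (-3.84300))/3 = -3.08137
R_{3,1} = (4·(-3.12498) − (-3.27178)) / 3 = -3.07605
R_{3,2} = -3.07605 + (-3.07605 − (-3.08137))/15 = -3.07570

-3.076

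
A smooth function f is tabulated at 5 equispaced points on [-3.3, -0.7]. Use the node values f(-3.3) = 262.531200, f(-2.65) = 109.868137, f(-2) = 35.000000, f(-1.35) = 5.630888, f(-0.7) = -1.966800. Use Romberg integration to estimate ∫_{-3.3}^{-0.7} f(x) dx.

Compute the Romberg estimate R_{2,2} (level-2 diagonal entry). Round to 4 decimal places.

171.5977

R_{0,0} (trapezoid, 1 panel, h=2.6000): 338.733720
R_{1,0} (trapezoid, 2 panels, h=1.3000): 214.866860
R_{2,0} (trapezoid, 4 panels, h=0.6500): 182.507796
R_{1,1} = 214.866860 + (214.866860 − 338.733720)/3 = 173.577907
R_{2,1} = 182.507796 + (182.507796 − 214.866860)/3 = 171.721441
R_{2,2} = 171.721441 + (171.721441 − 173.577907)/15 = 171.597677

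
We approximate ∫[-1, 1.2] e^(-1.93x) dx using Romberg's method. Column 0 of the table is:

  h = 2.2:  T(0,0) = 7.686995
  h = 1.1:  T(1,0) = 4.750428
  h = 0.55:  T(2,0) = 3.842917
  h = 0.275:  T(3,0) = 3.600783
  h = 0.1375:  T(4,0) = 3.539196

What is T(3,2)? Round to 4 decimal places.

Richardson extrapolation on the trapezoidal column (denominator 4−1=3):
T(2,1) = 3.842917 + (3.842917 − 4.750428)/3 = 3.540413
T(3,1) = 3.600783 + (3.600783 − 3.842917)/3 = 3.520072
T(3,2) = (16·3.520072 − 3.540413) / 15 = 3.518716

3.5187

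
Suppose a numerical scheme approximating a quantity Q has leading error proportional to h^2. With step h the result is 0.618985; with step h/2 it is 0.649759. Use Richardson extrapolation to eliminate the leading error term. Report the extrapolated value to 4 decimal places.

The leading error scales as h^2; refining by a factor of 2 reduces it by 2^2 = 4.
Extrapolated value = (4·A(h/2) − A(h)) / (4 − 1)
= (4·0.649759 − 0.618985) / 3
= 1.980051 / 3 = 0.660017

0.6600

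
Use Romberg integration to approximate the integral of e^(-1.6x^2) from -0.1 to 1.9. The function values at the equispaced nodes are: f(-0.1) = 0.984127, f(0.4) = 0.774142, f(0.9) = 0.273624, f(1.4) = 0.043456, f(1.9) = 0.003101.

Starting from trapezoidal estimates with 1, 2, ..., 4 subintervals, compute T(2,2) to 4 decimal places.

0.8079

T(0,0) (trapezoid, 1 panel, h=2.0000): 0.987228
T(1,0) (trapezoid, 2 panels, h=1.0000): 0.767238
T(2,0) (trapezoid, 4 panels, h=0.5000): 0.792418
T(1,1) = 0.767238 + (0.767238 − 0.987228)/3 = 0.693908
T(2,1) = 0.792418 + (0.792418 − 0.767238)/3 = 0.800811
T(2,2) = 0.800811 + (0.800811 − 0.693908)/15 = 0.807938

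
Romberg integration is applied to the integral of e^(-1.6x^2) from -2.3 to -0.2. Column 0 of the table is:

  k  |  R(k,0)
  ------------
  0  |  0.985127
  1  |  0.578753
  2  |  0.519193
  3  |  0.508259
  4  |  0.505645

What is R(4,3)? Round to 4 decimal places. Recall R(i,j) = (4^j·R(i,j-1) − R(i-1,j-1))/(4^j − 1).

Richardson extrapolation on the trapezoidal column (denominator 4−1=3):
R(2,1) = 0.519193 + (0.519193 − 0.578753)/3 = 0.499340
R(3,1) = (4·0.508259 − 0.519193) / 3 = 0.504614
R(4,1) = 0.505645 + (0.505645 − 0.508259)/3 = 0.504774
R(3,2) = 0.504614 + (0.504614 − 0.499340)/15 = 0.504966
R(4,2) = (16·0.504774 − 0.504614) / 15 = 0.504785
R(4,3) = 0.504785 + (0.504785 − 0.504966)/63 = 0.504782
(Column j=1 coincides with Simpson's rule on the same nodes.)

0.5048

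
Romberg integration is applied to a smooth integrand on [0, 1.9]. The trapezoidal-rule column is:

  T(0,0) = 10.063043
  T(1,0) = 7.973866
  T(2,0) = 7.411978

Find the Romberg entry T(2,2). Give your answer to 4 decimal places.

Richardson extrapolation on the trapezoidal column (denominator 4−1=3):
T(1,1) = (4·7.973866 − 10.063043) / 3 = 7.277474
T(2,1) = (4·7.411978 − 7.973866) / 3 = 7.224682
T(2,2) = 7.224682 + (7.224682 − 7.277474)/15 = 7.221163

7.2212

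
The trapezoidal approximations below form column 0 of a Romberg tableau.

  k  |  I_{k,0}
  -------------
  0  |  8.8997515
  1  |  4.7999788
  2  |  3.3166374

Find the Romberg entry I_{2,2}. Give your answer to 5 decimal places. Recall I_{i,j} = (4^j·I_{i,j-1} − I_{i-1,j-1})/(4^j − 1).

2.78144

I_{1,1} = (4·4.7999788 − 8.8997515) / 3 = 3.4333879
I_{2,1} = 3.3166374 + (3.3166374 − 4.7999788)/3 = 2.8221903
I_{2,2} = 2.8221903 + (2.8221903 − 3.4333879)/15 = 2.7814438
(Column j=1 coincides with Simpson's rule on the same nodes.)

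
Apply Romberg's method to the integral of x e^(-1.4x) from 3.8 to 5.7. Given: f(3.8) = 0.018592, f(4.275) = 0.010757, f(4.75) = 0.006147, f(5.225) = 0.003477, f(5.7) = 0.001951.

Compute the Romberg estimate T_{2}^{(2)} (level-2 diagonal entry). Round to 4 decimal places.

0.0142

T_{0}^{(0)} (trapezoid, 1 panel, h=1.9000): 0.019516
T_{1}^{(0)} (trapezoid, 2 panels, h=0.9500): 0.015598
T_{2}^{(0)} (trapezoid, 4 panels, h=0.4750): 0.014560
T_{1}^{(1)} = 0.015598 + (0.015598 − 0.019516)/3 = 0.014292
T_{2}^{(1)} = 0.014560 + (0.014560 − 0.015598)/3 = 0.014214
T_{2}^{(2)} = 0.014214 + (0.014214 − 0.014292)/15 = 0.014209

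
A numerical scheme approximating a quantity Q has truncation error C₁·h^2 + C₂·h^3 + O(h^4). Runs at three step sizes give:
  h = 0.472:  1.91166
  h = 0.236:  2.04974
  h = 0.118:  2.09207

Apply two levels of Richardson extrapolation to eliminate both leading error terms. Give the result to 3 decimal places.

First eliminate the h^2 term (factor 2^2 = 4):
  B₁ = (4·2.04974 − 1.91166)/3 = 2.09577
  B₂ = (4·2.09207 − 2.04974)/3 = 2.10618
Then eliminate the h^3 term (factor 2^3 = 8):
  (8·2.10618 − 2.09577)/7 = 2.10767

2.108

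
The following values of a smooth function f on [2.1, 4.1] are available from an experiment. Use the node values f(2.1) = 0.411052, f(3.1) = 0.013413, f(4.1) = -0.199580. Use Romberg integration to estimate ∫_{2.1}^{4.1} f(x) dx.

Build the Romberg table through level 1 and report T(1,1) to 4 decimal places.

0.0884

T(0,0) (trapezoid, 1 panel, h=2.0000): 0.211472
T(1,0) (trapezoid, 2 panels, h=1.0000): 0.119149
T(1,1) = 0.119149 + (0.119149 − 0.211472)/3 = 0.088375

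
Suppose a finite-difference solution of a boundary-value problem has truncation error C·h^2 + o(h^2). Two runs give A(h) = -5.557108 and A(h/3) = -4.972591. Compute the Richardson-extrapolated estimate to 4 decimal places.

Extrapolated value = (9·A(h/3) − A(h)) / (9 − 1)
= (9·(-4.972591) − (-5.557108)) / 8
= -39.196211 / 8 = -4.899526

-4.8995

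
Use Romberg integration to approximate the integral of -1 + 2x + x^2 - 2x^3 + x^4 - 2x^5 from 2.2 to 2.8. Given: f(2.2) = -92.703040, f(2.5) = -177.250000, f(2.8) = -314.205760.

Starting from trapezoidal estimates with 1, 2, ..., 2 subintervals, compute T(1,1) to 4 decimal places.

T(0,0) (trapezoid, 1 panel, h=0.6000): -122.072640
T(1,0) (trapezoid, 2 panels, h=0.3000): -114.211320
T(1,1) = -114.211320 + (-114.211320 − (-122.072640))/3 = -111.590880

-111.5909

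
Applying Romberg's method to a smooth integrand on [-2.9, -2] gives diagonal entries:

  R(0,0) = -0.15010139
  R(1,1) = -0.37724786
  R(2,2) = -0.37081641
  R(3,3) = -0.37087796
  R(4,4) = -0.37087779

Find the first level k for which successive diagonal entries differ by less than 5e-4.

k = 3

|R(1,1) − R(0,0)| = 0.22714647 ≥ 5e-4
|R(2,2) − R(1,1)| = 0.00643145 ≥ 5e-4
|R(3,3) − R(2,2)| = 0.00006155 < 5e-4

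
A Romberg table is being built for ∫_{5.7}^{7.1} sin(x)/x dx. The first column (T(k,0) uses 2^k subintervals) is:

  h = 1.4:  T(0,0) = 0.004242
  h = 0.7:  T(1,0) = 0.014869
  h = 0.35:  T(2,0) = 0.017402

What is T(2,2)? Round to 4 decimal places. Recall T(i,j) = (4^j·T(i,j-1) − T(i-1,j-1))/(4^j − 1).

Richardson extrapolation on the trapezoidal column (denominator 4−1=3):
T(1,1) = (4·0.014869 − 0.004242) / 3 = 0.018411
T(2,1) = 0.017402 + (0.017402 − 0.014869)/3 = 0.018246
T(2,2) = (16·0.018246 − 0.018411) / 15 = 0.018235

0.0182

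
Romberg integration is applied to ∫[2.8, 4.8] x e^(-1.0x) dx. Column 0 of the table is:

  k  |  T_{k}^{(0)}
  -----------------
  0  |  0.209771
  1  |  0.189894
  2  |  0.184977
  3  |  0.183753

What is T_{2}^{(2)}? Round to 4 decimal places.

0.1833

T_{1}^{(1)} = (4·0.189894 − 0.209771) / 3 = 0.183268
T_{2}^{(1)} = (4·0.184977 − 0.189894) / 3 = 0.183338
T_{2}^{(2)} = (16·0.183338 − 0.183268) / 15 = 0.183343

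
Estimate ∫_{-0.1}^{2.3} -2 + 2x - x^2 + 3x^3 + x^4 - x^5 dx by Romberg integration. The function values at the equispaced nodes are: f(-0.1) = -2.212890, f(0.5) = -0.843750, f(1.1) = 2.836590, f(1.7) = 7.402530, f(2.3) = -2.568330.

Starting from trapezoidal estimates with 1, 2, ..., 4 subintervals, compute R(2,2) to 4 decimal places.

R(0,0) (trapezoid, 1 panel, h=2.4000): -5.737464
R(1,0) (trapezoid, 2 panels, h=1.2000): 0.535176
R(2,0) (trapezoid, 4 panels, h=0.6000): 4.202856
R(1,1) = 0.535176 + (0.535176 − (-5.737464))/3 = 2.626056
R(2,1) = 4.202856 + (4.202856 − 0.535176)/3 = 5.425416
R(2,2) = 5.425416 + (5.425416 − 2.626056)/15 = 5.612040

5.6120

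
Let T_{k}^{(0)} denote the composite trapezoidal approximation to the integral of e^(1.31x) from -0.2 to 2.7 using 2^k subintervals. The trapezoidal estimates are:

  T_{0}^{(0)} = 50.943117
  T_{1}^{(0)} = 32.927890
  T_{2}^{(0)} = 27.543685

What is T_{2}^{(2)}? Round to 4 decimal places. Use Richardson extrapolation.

25.6707

Richardson extrapolation on the trapezoidal column (denominator 4−1=3):
T_{1}^{(1)} = 32.927890 + (32.927890 − 50.943117)/3 = 26.922814
T_{2}^{(1)} = (4·27.543685 − 32.927890) / 3 = 25.748950
T_{2}^{(2)} = (16·25.748950 − 26.922814) / 15 = 25.670692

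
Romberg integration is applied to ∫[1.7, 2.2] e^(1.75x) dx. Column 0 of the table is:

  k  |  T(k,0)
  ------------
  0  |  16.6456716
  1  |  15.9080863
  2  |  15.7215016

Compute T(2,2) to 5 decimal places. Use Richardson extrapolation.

Richardson extrapolation on the trapezoidal column (denominator 4−1=3):
T(1,1) = 15.9080863 + (15.9080863 − 16.6456716)/3 = 15.6622245
T(2,1) = (4·15.7215016 − 15.9080863) / 3 = 15.6593067
T(2,2) = 15.6593067 + (15.6593067 − 15.6622245)/15 = 15.6591122

15.65911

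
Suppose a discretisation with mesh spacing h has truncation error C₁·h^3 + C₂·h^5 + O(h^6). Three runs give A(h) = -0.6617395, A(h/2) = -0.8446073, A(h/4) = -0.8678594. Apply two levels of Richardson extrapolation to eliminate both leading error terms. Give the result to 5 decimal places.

First eliminate the h^3 term (factor 2^3 = 8):
  B₁ = (8·(-0.8446073) − (-0.6617395))/7 = -0.8707313
  B₂ = (8·(-0.8678594) − (-0.8446073))/7 = -0.8711811
Then eliminate the h^5 term (factor 2^5 = 32):
  (32·(-0.8711811) − (-0.8707313))/31 = -0.8711956

-0.87120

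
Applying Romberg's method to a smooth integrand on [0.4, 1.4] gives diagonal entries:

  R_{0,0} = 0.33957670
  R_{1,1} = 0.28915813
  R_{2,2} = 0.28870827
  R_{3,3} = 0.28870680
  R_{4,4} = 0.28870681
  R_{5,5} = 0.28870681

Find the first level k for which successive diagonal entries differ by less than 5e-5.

k = 3

|R_{1,1} − R_{0,0}| = 0.05041857 ≥ 5e-5
|R_{2,2} − R_{1,1}| = 0.00044986 ≥ 5e-5
|R_{3,3} − R_{2,2}| = 0.00000147 < 5e-5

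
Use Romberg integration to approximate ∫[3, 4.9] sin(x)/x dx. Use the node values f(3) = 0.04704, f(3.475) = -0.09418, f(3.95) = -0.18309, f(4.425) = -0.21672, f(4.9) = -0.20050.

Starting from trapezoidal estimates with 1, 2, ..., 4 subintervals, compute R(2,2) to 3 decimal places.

R(0,0) (trapezoid, 1 panel, h=1.9000): -0.14579
R(1,0) (trapezoid, 2 panels, h=0.9500): -0.24683
R(2,0) (trapezoid, 4 panels, h=0.4750): -0.27109
R(1,1) = -0.24683 + (-0.24683 − (-0.14579))/3 = -0.28051
R(2,1) = -0.27109 + (-0.27109 − (-0.24683))/3 = -0.27918
R(2,2) = -0.27918 + (-0.27918 − (-0.28051))/15 = -0.27909

-0.279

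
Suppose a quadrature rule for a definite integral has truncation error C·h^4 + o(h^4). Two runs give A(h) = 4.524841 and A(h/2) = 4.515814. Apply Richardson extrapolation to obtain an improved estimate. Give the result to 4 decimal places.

4.5152

The leading error scales as h^4; refining by a factor of 2 reduces it by 2^4 = 16.
Extrapolated value = (16·A(h/2) − A(h)) / (16 − 1)
= (16·4.515814 − 4.524841) / 15
= 67.728183 / 15 = 4.515212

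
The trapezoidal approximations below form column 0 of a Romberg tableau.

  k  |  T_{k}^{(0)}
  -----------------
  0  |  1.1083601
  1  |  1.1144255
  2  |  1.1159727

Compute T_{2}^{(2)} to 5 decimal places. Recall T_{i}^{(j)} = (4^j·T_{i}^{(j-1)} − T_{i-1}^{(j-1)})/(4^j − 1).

1.11649

Richardson extrapolation on the trapezoidal column (denominator 4−1=3):
T_{1}^{(1)} = (4·1.1144255 − 1.1083601) / 3 = 1.1164473
T_{2}^{(1)} = 1.1159727 + (1.1159727 − 1.1144255)/3 = 1.1164884
T_{2}^{(2)} = (16·1.1164884 − 1.1164473) / 15 = 1.1164911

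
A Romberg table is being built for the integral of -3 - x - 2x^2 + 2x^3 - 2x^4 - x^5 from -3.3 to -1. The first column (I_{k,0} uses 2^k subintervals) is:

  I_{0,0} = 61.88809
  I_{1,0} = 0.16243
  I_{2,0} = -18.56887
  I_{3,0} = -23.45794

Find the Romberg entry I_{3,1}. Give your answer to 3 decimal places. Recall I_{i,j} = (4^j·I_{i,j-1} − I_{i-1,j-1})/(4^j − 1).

Richardson extrapolation on the trapezoidal column (denominator 4−1=3):
I_{3,1} = -23.45794 + (-23.45794 − (-18.56887))/3 = -25.08763

-25.088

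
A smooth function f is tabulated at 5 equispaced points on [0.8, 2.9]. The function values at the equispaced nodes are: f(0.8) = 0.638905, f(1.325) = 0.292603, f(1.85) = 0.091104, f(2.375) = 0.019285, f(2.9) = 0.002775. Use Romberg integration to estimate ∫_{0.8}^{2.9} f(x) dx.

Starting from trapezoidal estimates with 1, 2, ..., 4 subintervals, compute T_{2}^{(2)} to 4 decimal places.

0.3632

T_{0}^{(0)} (trapezoid, 1 panel, h=2.1000): 0.673764
T_{1}^{(0)} (trapezoid, 2 panels, h=1.0500): 0.432541
T_{2}^{(0)} (trapezoid, 4 panels, h=0.5250): 0.380012
T_{1}^{(1)} = 0.432541 + (0.432541 − 0.673764)/3 = 0.352133
T_{2}^{(1)} = 0.380012 + (0.380012 − 0.432541)/3 = 0.362502
T_{2}^{(2)} = 0.362502 + (0.362502 − 0.352133)/15 = 0.363193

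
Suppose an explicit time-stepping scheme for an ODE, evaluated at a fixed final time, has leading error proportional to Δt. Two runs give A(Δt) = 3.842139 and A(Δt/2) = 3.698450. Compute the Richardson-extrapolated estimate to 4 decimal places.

The leading error scales as Δt; refining by a factor of 2 reduces it by 2^1 = 2.
Extrapolated value = (2·A(Δt/2) − A(Δt)) / (2 − 1)
= (2·3.698450 − 3.842139) / 1
= 3.554761 / 1 = 3.554761

3.5548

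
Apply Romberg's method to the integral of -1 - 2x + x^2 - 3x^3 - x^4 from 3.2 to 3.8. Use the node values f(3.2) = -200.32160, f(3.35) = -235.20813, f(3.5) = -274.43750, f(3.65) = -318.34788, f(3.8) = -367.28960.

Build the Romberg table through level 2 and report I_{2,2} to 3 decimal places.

I_{0,0} (trapezoid, 1 panel, h=0.6000): -170.28336
I_{1,0} (trapezoid, 2 panels, h=0.3000): -167.47293
I_{2,0} (trapezoid, 4 panels, h=0.1500): -166.76987
I_{1,1} = -167.47293 + (-167.47293 − (-170.28336))/3 = -166.53612
I_{2,1} = -166.76987 + (-166.76987 − (-167.47293))/3 = -166.53552
I_{2,2} = -166.53552 + (-166.53552 − (-166.53612))/15 = -166.53548

-166.535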